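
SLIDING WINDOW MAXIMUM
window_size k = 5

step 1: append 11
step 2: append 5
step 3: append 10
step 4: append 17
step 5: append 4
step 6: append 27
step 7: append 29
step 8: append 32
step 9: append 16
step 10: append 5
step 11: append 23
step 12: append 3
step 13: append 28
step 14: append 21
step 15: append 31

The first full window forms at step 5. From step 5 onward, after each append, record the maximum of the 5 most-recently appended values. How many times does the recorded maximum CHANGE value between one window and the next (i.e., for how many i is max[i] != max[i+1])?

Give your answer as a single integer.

Answer: 5

Derivation:
step 1: append 11 -> window=[11] (not full yet)
step 2: append 5 -> window=[11, 5] (not full yet)
step 3: append 10 -> window=[11, 5, 10] (not full yet)
step 4: append 17 -> window=[11, 5, 10, 17] (not full yet)
step 5: append 4 -> window=[11, 5, 10, 17, 4] -> max=17
step 6: append 27 -> window=[5, 10, 17, 4, 27] -> max=27
step 7: append 29 -> window=[10, 17, 4, 27, 29] -> max=29
step 8: append 32 -> window=[17, 4, 27, 29, 32] -> max=32
step 9: append 16 -> window=[4, 27, 29, 32, 16] -> max=32
step 10: append 5 -> window=[27, 29, 32, 16, 5] -> max=32
step 11: append 23 -> window=[29, 32, 16, 5, 23] -> max=32
step 12: append 3 -> window=[32, 16, 5, 23, 3] -> max=32
step 13: append 28 -> window=[16, 5, 23, 3, 28] -> max=28
step 14: append 21 -> window=[5, 23, 3, 28, 21] -> max=28
step 15: append 31 -> window=[23, 3, 28, 21, 31] -> max=31
Recorded maximums: 17 27 29 32 32 32 32 32 28 28 31
Changes between consecutive maximums: 5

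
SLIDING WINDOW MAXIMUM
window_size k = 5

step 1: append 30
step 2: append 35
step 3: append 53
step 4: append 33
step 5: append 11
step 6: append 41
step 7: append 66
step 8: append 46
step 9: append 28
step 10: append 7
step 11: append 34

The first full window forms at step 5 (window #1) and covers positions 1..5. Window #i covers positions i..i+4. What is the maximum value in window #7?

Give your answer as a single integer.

step 1: append 30 -> window=[30] (not full yet)
step 2: append 35 -> window=[30, 35] (not full yet)
step 3: append 53 -> window=[30, 35, 53] (not full yet)
step 4: append 33 -> window=[30, 35, 53, 33] (not full yet)
step 5: append 11 -> window=[30, 35, 53, 33, 11] -> max=53
step 6: append 41 -> window=[35, 53, 33, 11, 41] -> max=53
step 7: append 66 -> window=[53, 33, 11, 41, 66] -> max=66
step 8: append 46 -> window=[33, 11, 41, 66, 46] -> max=66
step 9: append 28 -> window=[11, 41, 66, 46, 28] -> max=66
step 10: append 7 -> window=[41, 66, 46, 28, 7] -> max=66
step 11: append 34 -> window=[66, 46, 28, 7, 34] -> max=66
Window #7 max = 66

Answer: 66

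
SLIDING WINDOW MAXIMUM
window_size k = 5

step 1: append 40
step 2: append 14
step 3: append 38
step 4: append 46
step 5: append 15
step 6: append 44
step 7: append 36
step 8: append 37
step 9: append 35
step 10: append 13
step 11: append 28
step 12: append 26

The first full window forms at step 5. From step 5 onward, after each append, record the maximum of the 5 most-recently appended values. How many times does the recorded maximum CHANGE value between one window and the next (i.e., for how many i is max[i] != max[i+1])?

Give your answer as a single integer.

Answer: 2

Derivation:
step 1: append 40 -> window=[40] (not full yet)
step 2: append 14 -> window=[40, 14] (not full yet)
step 3: append 38 -> window=[40, 14, 38] (not full yet)
step 4: append 46 -> window=[40, 14, 38, 46] (not full yet)
step 5: append 15 -> window=[40, 14, 38, 46, 15] -> max=46
step 6: append 44 -> window=[14, 38, 46, 15, 44] -> max=46
step 7: append 36 -> window=[38, 46, 15, 44, 36] -> max=46
step 8: append 37 -> window=[46, 15, 44, 36, 37] -> max=46
step 9: append 35 -> window=[15, 44, 36, 37, 35] -> max=44
step 10: append 13 -> window=[44, 36, 37, 35, 13] -> max=44
step 11: append 28 -> window=[36, 37, 35, 13, 28] -> max=37
step 12: append 26 -> window=[37, 35, 13, 28, 26] -> max=37
Recorded maximums: 46 46 46 46 44 44 37 37
Changes between consecutive maximums: 2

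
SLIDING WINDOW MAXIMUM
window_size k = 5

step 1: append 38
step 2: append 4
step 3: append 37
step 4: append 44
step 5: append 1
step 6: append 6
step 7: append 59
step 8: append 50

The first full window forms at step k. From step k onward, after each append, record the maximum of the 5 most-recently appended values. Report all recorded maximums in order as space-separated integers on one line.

step 1: append 38 -> window=[38] (not full yet)
step 2: append 4 -> window=[38, 4] (not full yet)
step 3: append 37 -> window=[38, 4, 37] (not full yet)
step 4: append 44 -> window=[38, 4, 37, 44] (not full yet)
step 5: append 1 -> window=[38, 4, 37, 44, 1] -> max=44
step 6: append 6 -> window=[4, 37, 44, 1, 6] -> max=44
step 7: append 59 -> window=[37, 44, 1, 6, 59] -> max=59
step 8: append 50 -> window=[44, 1, 6, 59, 50] -> max=59

Answer: 44 44 59 59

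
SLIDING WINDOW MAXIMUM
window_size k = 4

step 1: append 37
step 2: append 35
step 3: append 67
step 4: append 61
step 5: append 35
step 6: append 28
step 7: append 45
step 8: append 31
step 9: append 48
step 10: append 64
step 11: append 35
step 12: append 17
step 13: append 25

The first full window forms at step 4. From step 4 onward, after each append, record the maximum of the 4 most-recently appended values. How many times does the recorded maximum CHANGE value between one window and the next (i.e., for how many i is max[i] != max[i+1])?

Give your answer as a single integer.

step 1: append 37 -> window=[37] (not full yet)
step 2: append 35 -> window=[37, 35] (not full yet)
step 3: append 67 -> window=[37, 35, 67] (not full yet)
step 4: append 61 -> window=[37, 35, 67, 61] -> max=67
step 5: append 35 -> window=[35, 67, 61, 35] -> max=67
step 6: append 28 -> window=[67, 61, 35, 28] -> max=67
step 7: append 45 -> window=[61, 35, 28, 45] -> max=61
step 8: append 31 -> window=[35, 28, 45, 31] -> max=45
step 9: append 48 -> window=[28, 45, 31, 48] -> max=48
step 10: append 64 -> window=[45, 31, 48, 64] -> max=64
step 11: append 35 -> window=[31, 48, 64, 35] -> max=64
step 12: append 17 -> window=[48, 64, 35, 17] -> max=64
step 13: append 25 -> window=[64, 35, 17, 25] -> max=64
Recorded maximums: 67 67 67 61 45 48 64 64 64 64
Changes between consecutive maximums: 4

Answer: 4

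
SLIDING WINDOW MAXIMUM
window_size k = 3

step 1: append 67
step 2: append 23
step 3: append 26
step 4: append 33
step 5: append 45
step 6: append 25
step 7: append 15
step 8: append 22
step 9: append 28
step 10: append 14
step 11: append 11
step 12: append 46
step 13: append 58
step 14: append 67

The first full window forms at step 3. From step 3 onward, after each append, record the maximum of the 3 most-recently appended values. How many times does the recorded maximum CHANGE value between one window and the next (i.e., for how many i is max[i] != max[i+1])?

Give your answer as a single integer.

step 1: append 67 -> window=[67] (not full yet)
step 2: append 23 -> window=[67, 23] (not full yet)
step 3: append 26 -> window=[67, 23, 26] -> max=67
step 4: append 33 -> window=[23, 26, 33] -> max=33
step 5: append 45 -> window=[26, 33, 45] -> max=45
step 6: append 25 -> window=[33, 45, 25] -> max=45
step 7: append 15 -> window=[45, 25, 15] -> max=45
step 8: append 22 -> window=[25, 15, 22] -> max=25
step 9: append 28 -> window=[15, 22, 28] -> max=28
step 10: append 14 -> window=[22, 28, 14] -> max=28
step 11: append 11 -> window=[28, 14, 11] -> max=28
step 12: append 46 -> window=[14, 11, 46] -> max=46
step 13: append 58 -> window=[11, 46, 58] -> max=58
step 14: append 67 -> window=[46, 58, 67] -> max=67
Recorded maximums: 67 33 45 45 45 25 28 28 28 46 58 67
Changes between consecutive maximums: 7

Answer: 7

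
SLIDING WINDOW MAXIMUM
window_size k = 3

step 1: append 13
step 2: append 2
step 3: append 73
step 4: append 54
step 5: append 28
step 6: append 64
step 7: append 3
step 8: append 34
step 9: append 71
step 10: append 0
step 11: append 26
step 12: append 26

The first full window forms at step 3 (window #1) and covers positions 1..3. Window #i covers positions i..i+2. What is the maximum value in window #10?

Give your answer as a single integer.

step 1: append 13 -> window=[13] (not full yet)
step 2: append 2 -> window=[13, 2] (not full yet)
step 3: append 73 -> window=[13, 2, 73] -> max=73
step 4: append 54 -> window=[2, 73, 54] -> max=73
step 5: append 28 -> window=[73, 54, 28] -> max=73
step 6: append 64 -> window=[54, 28, 64] -> max=64
step 7: append 3 -> window=[28, 64, 3] -> max=64
step 8: append 34 -> window=[64, 3, 34] -> max=64
step 9: append 71 -> window=[3, 34, 71] -> max=71
step 10: append 0 -> window=[34, 71, 0] -> max=71
step 11: append 26 -> window=[71, 0, 26] -> max=71
step 12: append 26 -> window=[0, 26, 26] -> max=26
Window #10 max = 26

Answer: 26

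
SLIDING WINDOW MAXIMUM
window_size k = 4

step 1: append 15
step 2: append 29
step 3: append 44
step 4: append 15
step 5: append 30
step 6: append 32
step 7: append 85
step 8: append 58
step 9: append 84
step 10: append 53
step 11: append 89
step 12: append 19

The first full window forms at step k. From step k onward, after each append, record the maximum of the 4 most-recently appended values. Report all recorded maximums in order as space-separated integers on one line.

step 1: append 15 -> window=[15] (not full yet)
step 2: append 29 -> window=[15, 29] (not full yet)
step 3: append 44 -> window=[15, 29, 44] (not full yet)
step 4: append 15 -> window=[15, 29, 44, 15] -> max=44
step 5: append 30 -> window=[29, 44, 15, 30] -> max=44
step 6: append 32 -> window=[44, 15, 30, 32] -> max=44
step 7: append 85 -> window=[15, 30, 32, 85] -> max=85
step 8: append 58 -> window=[30, 32, 85, 58] -> max=85
step 9: append 84 -> window=[32, 85, 58, 84] -> max=85
step 10: append 53 -> window=[85, 58, 84, 53] -> max=85
step 11: append 89 -> window=[58, 84, 53, 89] -> max=89
step 12: append 19 -> window=[84, 53, 89, 19] -> max=89

Answer: 44 44 44 85 85 85 85 89 89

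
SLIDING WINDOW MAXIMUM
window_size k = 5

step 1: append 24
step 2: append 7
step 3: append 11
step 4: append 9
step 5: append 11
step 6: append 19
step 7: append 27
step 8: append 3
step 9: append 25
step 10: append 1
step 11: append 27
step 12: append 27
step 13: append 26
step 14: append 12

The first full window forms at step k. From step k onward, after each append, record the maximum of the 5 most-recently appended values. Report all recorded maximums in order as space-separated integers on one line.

Answer: 24 19 27 27 27 27 27 27 27 27

Derivation:
step 1: append 24 -> window=[24] (not full yet)
step 2: append 7 -> window=[24, 7] (not full yet)
step 3: append 11 -> window=[24, 7, 11] (not full yet)
step 4: append 9 -> window=[24, 7, 11, 9] (not full yet)
step 5: append 11 -> window=[24, 7, 11, 9, 11] -> max=24
step 6: append 19 -> window=[7, 11, 9, 11, 19] -> max=19
step 7: append 27 -> window=[11, 9, 11, 19, 27] -> max=27
step 8: append 3 -> window=[9, 11, 19, 27, 3] -> max=27
step 9: append 25 -> window=[11, 19, 27, 3, 25] -> max=27
step 10: append 1 -> window=[19, 27, 3, 25, 1] -> max=27
step 11: append 27 -> window=[27, 3, 25, 1, 27] -> max=27
step 12: append 27 -> window=[3, 25, 1, 27, 27] -> max=27
step 13: append 26 -> window=[25, 1, 27, 27, 26] -> max=27
step 14: append 12 -> window=[1, 27, 27, 26, 12] -> max=27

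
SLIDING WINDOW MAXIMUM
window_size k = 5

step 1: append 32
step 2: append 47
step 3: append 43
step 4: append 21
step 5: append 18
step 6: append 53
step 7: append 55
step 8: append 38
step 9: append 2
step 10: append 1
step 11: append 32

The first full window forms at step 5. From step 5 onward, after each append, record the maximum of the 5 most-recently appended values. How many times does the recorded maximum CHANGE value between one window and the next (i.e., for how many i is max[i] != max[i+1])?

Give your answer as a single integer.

step 1: append 32 -> window=[32] (not full yet)
step 2: append 47 -> window=[32, 47] (not full yet)
step 3: append 43 -> window=[32, 47, 43] (not full yet)
step 4: append 21 -> window=[32, 47, 43, 21] (not full yet)
step 5: append 18 -> window=[32, 47, 43, 21, 18] -> max=47
step 6: append 53 -> window=[47, 43, 21, 18, 53] -> max=53
step 7: append 55 -> window=[43, 21, 18, 53, 55] -> max=55
step 8: append 38 -> window=[21, 18, 53, 55, 38] -> max=55
step 9: append 2 -> window=[18, 53, 55, 38, 2] -> max=55
step 10: append 1 -> window=[53, 55, 38, 2, 1] -> max=55
step 11: append 32 -> window=[55, 38, 2, 1, 32] -> max=55
Recorded maximums: 47 53 55 55 55 55 55
Changes between consecutive maximums: 2

Answer: 2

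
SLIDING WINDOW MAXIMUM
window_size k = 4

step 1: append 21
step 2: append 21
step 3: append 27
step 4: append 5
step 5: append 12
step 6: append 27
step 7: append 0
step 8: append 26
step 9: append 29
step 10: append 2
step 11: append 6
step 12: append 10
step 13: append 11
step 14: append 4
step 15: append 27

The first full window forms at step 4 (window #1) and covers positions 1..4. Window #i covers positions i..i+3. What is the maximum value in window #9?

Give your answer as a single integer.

Answer: 29

Derivation:
step 1: append 21 -> window=[21] (not full yet)
step 2: append 21 -> window=[21, 21] (not full yet)
step 3: append 27 -> window=[21, 21, 27] (not full yet)
step 4: append 5 -> window=[21, 21, 27, 5] -> max=27
step 5: append 12 -> window=[21, 27, 5, 12] -> max=27
step 6: append 27 -> window=[27, 5, 12, 27] -> max=27
step 7: append 0 -> window=[5, 12, 27, 0] -> max=27
step 8: append 26 -> window=[12, 27, 0, 26] -> max=27
step 9: append 29 -> window=[27, 0, 26, 29] -> max=29
step 10: append 2 -> window=[0, 26, 29, 2] -> max=29
step 11: append 6 -> window=[26, 29, 2, 6] -> max=29
step 12: append 10 -> window=[29, 2, 6, 10] -> max=29
Window #9 max = 29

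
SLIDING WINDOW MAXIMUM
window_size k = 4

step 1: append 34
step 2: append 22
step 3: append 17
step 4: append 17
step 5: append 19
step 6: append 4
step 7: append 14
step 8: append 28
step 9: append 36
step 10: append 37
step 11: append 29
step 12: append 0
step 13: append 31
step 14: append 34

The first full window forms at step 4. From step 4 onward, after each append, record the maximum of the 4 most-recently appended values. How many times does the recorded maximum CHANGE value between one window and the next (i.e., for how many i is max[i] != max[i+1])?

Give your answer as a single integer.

step 1: append 34 -> window=[34] (not full yet)
step 2: append 22 -> window=[34, 22] (not full yet)
step 3: append 17 -> window=[34, 22, 17] (not full yet)
step 4: append 17 -> window=[34, 22, 17, 17] -> max=34
step 5: append 19 -> window=[22, 17, 17, 19] -> max=22
step 6: append 4 -> window=[17, 17, 19, 4] -> max=19
step 7: append 14 -> window=[17, 19, 4, 14] -> max=19
step 8: append 28 -> window=[19, 4, 14, 28] -> max=28
step 9: append 36 -> window=[4, 14, 28, 36] -> max=36
step 10: append 37 -> window=[14, 28, 36, 37] -> max=37
step 11: append 29 -> window=[28, 36, 37, 29] -> max=37
step 12: append 0 -> window=[36, 37, 29, 0] -> max=37
step 13: append 31 -> window=[37, 29, 0, 31] -> max=37
step 14: append 34 -> window=[29, 0, 31, 34] -> max=34
Recorded maximums: 34 22 19 19 28 36 37 37 37 37 34
Changes between consecutive maximums: 6

Answer: 6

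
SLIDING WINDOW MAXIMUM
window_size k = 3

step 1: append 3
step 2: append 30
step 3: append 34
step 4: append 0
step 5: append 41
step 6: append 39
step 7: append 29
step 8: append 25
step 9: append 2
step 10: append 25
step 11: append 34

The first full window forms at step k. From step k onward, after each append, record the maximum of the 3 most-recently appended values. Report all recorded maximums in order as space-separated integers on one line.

Answer: 34 34 41 41 41 39 29 25 34

Derivation:
step 1: append 3 -> window=[3] (not full yet)
step 2: append 30 -> window=[3, 30] (not full yet)
step 3: append 34 -> window=[3, 30, 34] -> max=34
step 4: append 0 -> window=[30, 34, 0] -> max=34
step 5: append 41 -> window=[34, 0, 41] -> max=41
step 6: append 39 -> window=[0, 41, 39] -> max=41
step 7: append 29 -> window=[41, 39, 29] -> max=41
step 8: append 25 -> window=[39, 29, 25] -> max=39
step 9: append 2 -> window=[29, 25, 2] -> max=29
step 10: append 25 -> window=[25, 2, 25] -> max=25
step 11: append 34 -> window=[2, 25, 34] -> max=34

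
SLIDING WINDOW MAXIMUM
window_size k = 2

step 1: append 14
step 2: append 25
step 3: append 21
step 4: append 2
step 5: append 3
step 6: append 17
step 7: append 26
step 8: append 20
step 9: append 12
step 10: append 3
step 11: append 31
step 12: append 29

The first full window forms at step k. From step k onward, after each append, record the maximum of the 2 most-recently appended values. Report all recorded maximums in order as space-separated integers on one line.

Answer: 25 25 21 3 17 26 26 20 12 31 31

Derivation:
step 1: append 14 -> window=[14] (not full yet)
step 2: append 25 -> window=[14, 25] -> max=25
step 3: append 21 -> window=[25, 21] -> max=25
step 4: append 2 -> window=[21, 2] -> max=21
step 5: append 3 -> window=[2, 3] -> max=3
step 6: append 17 -> window=[3, 17] -> max=17
step 7: append 26 -> window=[17, 26] -> max=26
step 8: append 20 -> window=[26, 20] -> max=26
step 9: append 12 -> window=[20, 12] -> max=20
step 10: append 3 -> window=[12, 3] -> max=12
step 11: append 31 -> window=[3, 31] -> max=31
step 12: append 29 -> window=[31, 29] -> max=31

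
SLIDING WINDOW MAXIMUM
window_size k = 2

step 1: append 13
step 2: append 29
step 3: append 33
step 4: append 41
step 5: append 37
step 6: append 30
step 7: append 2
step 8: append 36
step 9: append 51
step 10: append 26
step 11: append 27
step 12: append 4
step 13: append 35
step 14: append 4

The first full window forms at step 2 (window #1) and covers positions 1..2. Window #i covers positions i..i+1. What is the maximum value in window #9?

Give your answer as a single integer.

step 1: append 13 -> window=[13] (not full yet)
step 2: append 29 -> window=[13, 29] -> max=29
step 3: append 33 -> window=[29, 33] -> max=33
step 4: append 41 -> window=[33, 41] -> max=41
step 5: append 37 -> window=[41, 37] -> max=41
step 6: append 30 -> window=[37, 30] -> max=37
step 7: append 2 -> window=[30, 2] -> max=30
step 8: append 36 -> window=[2, 36] -> max=36
step 9: append 51 -> window=[36, 51] -> max=51
step 10: append 26 -> window=[51, 26] -> max=51
Window #9 max = 51

Answer: 51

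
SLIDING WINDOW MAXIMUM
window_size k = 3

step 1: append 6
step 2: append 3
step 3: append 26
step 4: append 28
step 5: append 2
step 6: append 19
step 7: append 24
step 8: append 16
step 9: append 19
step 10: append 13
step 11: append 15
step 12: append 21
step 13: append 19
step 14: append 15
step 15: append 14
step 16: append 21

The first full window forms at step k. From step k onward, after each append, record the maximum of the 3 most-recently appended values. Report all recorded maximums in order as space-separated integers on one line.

Answer: 26 28 28 28 24 24 24 19 19 21 21 21 19 21

Derivation:
step 1: append 6 -> window=[6] (not full yet)
step 2: append 3 -> window=[6, 3] (not full yet)
step 3: append 26 -> window=[6, 3, 26] -> max=26
step 4: append 28 -> window=[3, 26, 28] -> max=28
step 5: append 2 -> window=[26, 28, 2] -> max=28
step 6: append 19 -> window=[28, 2, 19] -> max=28
step 7: append 24 -> window=[2, 19, 24] -> max=24
step 8: append 16 -> window=[19, 24, 16] -> max=24
step 9: append 19 -> window=[24, 16, 19] -> max=24
step 10: append 13 -> window=[16, 19, 13] -> max=19
step 11: append 15 -> window=[19, 13, 15] -> max=19
step 12: append 21 -> window=[13, 15, 21] -> max=21
step 13: append 19 -> window=[15, 21, 19] -> max=21
step 14: append 15 -> window=[21, 19, 15] -> max=21
step 15: append 14 -> window=[19, 15, 14] -> max=19
step 16: append 21 -> window=[15, 14, 21] -> max=21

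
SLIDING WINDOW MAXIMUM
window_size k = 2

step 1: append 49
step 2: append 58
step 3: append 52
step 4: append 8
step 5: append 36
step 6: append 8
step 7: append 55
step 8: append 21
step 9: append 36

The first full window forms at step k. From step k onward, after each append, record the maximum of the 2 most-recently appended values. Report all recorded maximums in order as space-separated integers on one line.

Answer: 58 58 52 36 36 55 55 36

Derivation:
step 1: append 49 -> window=[49] (not full yet)
step 2: append 58 -> window=[49, 58] -> max=58
step 3: append 52 -> window=[58, 52] -> max=58
step 4: append 8 -> window=[52, 8] -> max=52
step 5: append 36 -> window=[8, 36] -> max=36
step 6: append 8 -> window=[36, 8] -> max=36
step 7: append 55 -> window=[8, 55] -> max=55
step 8: append 21 -> window=[55, 21] -> max=55
step 9: append 36 -> window=[21, 36] -> max=36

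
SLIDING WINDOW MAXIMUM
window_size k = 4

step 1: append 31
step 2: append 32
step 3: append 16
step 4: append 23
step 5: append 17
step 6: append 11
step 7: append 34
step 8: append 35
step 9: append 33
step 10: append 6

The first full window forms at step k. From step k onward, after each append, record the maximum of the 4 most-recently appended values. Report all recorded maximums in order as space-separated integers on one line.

step 1: append 31 -> window=[31] (not full yet)
step 2: append 32 -> window=[31, 32] (not full yet)
step 3: append 16 -> window=[31, 32, 16] (not full yet)
step 4: append 23 -> window=[31, 32, 16, 23] -> max=32
step 5: append 17 -> window=[32, 16, 23, 17] -> max=32
step 6: append 11 -> window=[16, 23, 17, 11] -> max=23
step 7: append 34 -> window=[23, 17, 11, 34] -> max=34
step 8: append 35 -> window=[17, 11, 34, 35] -> max=35
step 9: append 33 -> window=[11, 34, 35, 33] -> max=35
step 10: append 6 -> window=[34, 35, 33, 6] -> max=35

Answer: 32 32 23 34 35 35 35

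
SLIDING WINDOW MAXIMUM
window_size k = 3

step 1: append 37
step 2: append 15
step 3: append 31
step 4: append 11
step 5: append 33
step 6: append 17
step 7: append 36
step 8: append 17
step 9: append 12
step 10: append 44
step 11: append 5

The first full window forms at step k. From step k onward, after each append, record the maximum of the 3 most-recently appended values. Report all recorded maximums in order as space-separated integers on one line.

Answer: 37 31 33 33 36 36 36 44 44

Derivation:
step 1: append 37 -> window=[37] (not full yet)
step 2: append 15 -> window=[37, 15] (not full yet)
step 3: append 31 -> window=[37, 15, 31] -> max=37
step 4: append 11 -> window=[15, 31, 11] -> max=31
step 5: append 33 -> window=[31, 11, 33] -> max=33
step 6: append 17 -> window=[11, 33, 17] -> max=33
step 7: append 36 -> window=[33, 17, 36] -> max=36
step 8: append 17 -> window=[17, 36, 17] -> max=36
step 9: append 12 -> window=[36, 17, 12] -> max=36
step 10: append 44 -> window=[17, 12, 44] -> max=44
step 11: append 5 -> window=[12, 44, 5] -> max=44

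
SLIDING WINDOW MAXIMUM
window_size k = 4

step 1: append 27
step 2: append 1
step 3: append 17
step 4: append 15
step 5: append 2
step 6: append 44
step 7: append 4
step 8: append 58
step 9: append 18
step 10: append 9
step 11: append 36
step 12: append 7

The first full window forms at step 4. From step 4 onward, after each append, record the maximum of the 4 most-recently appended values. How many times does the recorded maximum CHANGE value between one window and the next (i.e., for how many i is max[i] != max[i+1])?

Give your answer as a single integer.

step 1: append 27 -> window=[27] (not full yet)
step 2: append 1 -> window=[27, 1] (not full yet)
step 3: append 17 -> window=[27, 1, 17] (not full yet)
step 4: append 15 -> window=[27, 1, 17, 15] -> max=27
step 5: append 2 -> window=[1, 17, 15, 2] -> max=17
step 6: append 44 -> window=[17, 15, 2, 44] -> max=44
step 7: append 4 -> window=[15, 2, 44, 4] -> max=44
step 8: append 58 -> window=[2, 44, 4, 58] -> max=58
step 9: append 18 -> window=[44, 4, 58, 18] -> max=58
step 10: append 9 -> window=[4, 58, 18, 9] -> max=58
step 11: append 36 -> window=[58, 18, 9, 36] -> max=58
step 12: append 7 -> window=[18, 9, 36, 7] -> max=36
Recorded maximums: 27 17 44 44 58 58 58 58 36
Changes between consecutive maximums: 4

Answer: 4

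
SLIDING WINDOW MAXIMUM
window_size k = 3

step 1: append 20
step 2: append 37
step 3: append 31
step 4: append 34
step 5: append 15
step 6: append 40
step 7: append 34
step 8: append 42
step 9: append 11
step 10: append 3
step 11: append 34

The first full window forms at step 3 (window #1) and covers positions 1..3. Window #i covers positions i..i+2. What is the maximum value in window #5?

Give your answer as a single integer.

Answer: 40

Derivation:
step 1: append 20 -> window=[20] (not full yet)
step 2: append 37 -> window=[20, 37] (not full yet)
step 3: append 31 -> window=[20, 37, 31] -> max=37
step 4: append 34 -> window=[37, 31, 34] -> max=37
step 5: append 15 -> window=[31, 34, 15] -> max=34
step 6: append 40 -> window=[34, 15, 40] -> max=40
step 7: append 34 -> window=[15, 40, 34] -> max=40
Window #5 max = 40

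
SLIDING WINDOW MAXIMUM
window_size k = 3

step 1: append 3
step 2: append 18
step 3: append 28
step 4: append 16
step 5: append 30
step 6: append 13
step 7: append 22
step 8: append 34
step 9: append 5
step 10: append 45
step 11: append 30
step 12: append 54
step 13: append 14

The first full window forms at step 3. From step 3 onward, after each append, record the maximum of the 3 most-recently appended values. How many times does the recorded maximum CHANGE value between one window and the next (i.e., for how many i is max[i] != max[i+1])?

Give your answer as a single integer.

step 1: append 3 -> window=[3] (not full yet)
step 2: append 18 -> window=[3, 18] (not full yet)
step 3: append 28 -> window=[3, 18, 28] -> max=28
step 4: append 16 -> window=[18, 28, 16] -> max=28
step 5: append 30 -> window=[28, 16, 30] -> max=30
step 6: append 13 -> window=[16, 30, 13] -> max=30
step 7: append 22 -> window=[30, 13, 22] -> max=30
step 8: append 34 -> window=[13, 22, 34] -> max=34
step 9: append 5 -> window=[22, 34, 5] -> max=34
step 10: append 45 -> window=[34, 5, 45] -> max=45
step 11: append 30 -> window=[5, 45, 30] -> max=45
step 12: append 54 -> window=[45, 30, 54] -> max=54
step 13: append 14 -> window=[30, 54, 14] -> max=54
Recorded maximums: 28 28 30 30 30 34 34 45 45 54 54
Changes between consecutive maximums: 4

Answer: 4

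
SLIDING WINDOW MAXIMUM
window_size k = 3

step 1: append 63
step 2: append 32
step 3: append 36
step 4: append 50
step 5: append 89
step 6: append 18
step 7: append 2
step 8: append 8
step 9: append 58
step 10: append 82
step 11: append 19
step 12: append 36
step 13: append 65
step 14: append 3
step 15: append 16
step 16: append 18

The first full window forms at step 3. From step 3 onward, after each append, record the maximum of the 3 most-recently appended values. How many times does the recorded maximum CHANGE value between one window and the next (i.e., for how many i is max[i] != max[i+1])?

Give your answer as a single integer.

Answer: 7

Derivation:
step 1: append 63 -> window=[63] (not full yet)
step 2: append 32 -> window=[63, 32] (not full yet)
step 3: append 36 -> window=[63, 32, 36] -> max=63
step 4: append 50 -> window=[32, 36, 50] -> max=50
step 5: append 89 -> window=[36, 50, 89] -> max=89
step 6: append 18 -> window=[50, 89, 18] -> max=89
step 7: append 2 -> window=[89, 18, 2] -> max=89
step 8: append 8 -> window=[18, 2, 8] -> max=18
step 9: append 58 -> window=[2, 8, 58] -> max=58
step 10: append 82 -> window=[8, 58, 82] -> max=82
step 11: append 19 -> window=[58, 82, 19] -> max=82
step 12: append 36 -> window=[82, 19, 36] -> max=82
step 13: append 65 -> window=[19, 36, 65] -> max=65
step 14: append 3 -> window=[36, 65, 3] -> max=65
step 15: append 16 -> window=[65, 3, 16] -> max=65
step 16: append 18 -> window=[3, 16, 18] -> max=18
Recorded maximums: 63 50 89 89 89 18 58 82 82 82 65 65 65 18
Changes between consecutive maximums: 7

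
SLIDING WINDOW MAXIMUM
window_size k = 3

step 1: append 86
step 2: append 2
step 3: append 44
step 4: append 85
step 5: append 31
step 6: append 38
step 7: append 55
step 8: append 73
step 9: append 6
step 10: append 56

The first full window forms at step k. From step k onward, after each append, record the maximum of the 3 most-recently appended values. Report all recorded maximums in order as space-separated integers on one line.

Answer: 86 85 85 85 55 73 73 73

Derivation:
step 1: append 86 -> window=[86] (not full yet)
step 2: append 2 -> window=[86, 2] (not full yet)
step 3: append 44 -> window=[86, 2, 44] -> max=86
step 4: append 85 -> window=[2, 44, 85] -> max=85
step 5: append 31 -> window=[44, 85, 31] -> max=85
step 6: append 38 -> window=[85, 31, 38] -> max=85
step 7: append 55 -> window=[31, 38, 55] -> max=55
step 8: append 73 -> window=[38, 55, 73] -> max=73
step 9: append 6 -> window=[55, 73, 6] -> max=73
step 10: append 56 -> window=[73, 6, 56] -> max=73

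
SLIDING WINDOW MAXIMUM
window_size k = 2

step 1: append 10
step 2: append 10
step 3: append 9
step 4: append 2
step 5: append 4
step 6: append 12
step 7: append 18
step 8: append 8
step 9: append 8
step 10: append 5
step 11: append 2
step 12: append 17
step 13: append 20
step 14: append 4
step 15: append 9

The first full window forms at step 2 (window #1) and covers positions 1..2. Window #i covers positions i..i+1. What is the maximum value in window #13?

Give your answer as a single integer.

Answer: 20

Derivation:
step 1: append 10 -> window=[10] (not full yet)
step 2: append 10 -> window=[10, 10] -> max=10
step 3: append 9 -> window=[10, 9] -> max=10
step 4: append 2 -> window=[9, 2] -> max=9
step 5: append 4 -> window=[2, 4] -> max=4
step 6: append 12 -> window=[4, 12] -> max=12
step 7: append 18 -> window=[12, 18] -> max=18
step 8: append 8 -> window=[18, 8] -> max=18
step 9: append 8 -> window=[8, 8] -> max=8
step 10: append 5 -> window=[8, 5] -> max=8
step 11: append 2 -> window=[5, 2] -> max=5
step 12: append 17 -> window=[2, 17] -> max=17
step 13: append 20 -> window=[17, 20] -> max=20
step 14: append 4 -> window=[20, 4] -> max=20
Window #13 max = 20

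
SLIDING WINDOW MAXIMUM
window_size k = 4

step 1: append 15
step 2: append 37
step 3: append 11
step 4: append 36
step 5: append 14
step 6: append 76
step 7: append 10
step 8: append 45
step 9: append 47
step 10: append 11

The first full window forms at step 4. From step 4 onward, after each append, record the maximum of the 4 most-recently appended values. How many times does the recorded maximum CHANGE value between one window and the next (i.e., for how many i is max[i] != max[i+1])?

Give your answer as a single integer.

step 1: append 15 -> window=[15] (not full yet)
step 2: append 37 -> window=[15, 37] (not full yet)
step 3: append 11 -> window=[15, 37, 11] (not full yet)
step 4: append 36 -> window=[15, 37, 11, 36] -> max=37
step 5: append 14 -> window=[37, 11, 36, 14] -> max=37
step 6: append 76 -> window=[11, 36, 14, 76] -> max=76
step 7: append 10 -> window=[36, 14, 76, 10] -> max=76
step 8: append 45 -> window=[14, 76, 10, 45] -> max=76
step 9: append 47 -> window=[76, 10, 45, 47] -> max=76
step 10: append 11 -> window=[10, 45, 47, 11] -> max=47
Recorded maximums: 37 37 76 76 76 76 47
Changes between consecutive maximums: 2

Answer: 2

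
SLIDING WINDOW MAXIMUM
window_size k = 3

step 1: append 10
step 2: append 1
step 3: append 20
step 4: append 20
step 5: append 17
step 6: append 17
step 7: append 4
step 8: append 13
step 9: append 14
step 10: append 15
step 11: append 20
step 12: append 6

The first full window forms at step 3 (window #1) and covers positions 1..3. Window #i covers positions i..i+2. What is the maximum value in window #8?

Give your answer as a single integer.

step 1: append 10 -> window=[10] (not full yet)
step 2: append 1 -> window=[10, 1] (not full yet)
step 3: append 20 -> window=[10, 1, 20] -> max=20
step 4: append 20 -> window=[1, 20, 20] -> max=20
step 5: append 17 -> window=[20, 20, 17] -> max=20
step 6: append 17 -> window=[20, 17, 17] -> max=20
step 7: append 4 -> window=[17, 17, 4] -> max=17
step 8: append 13 -> window=[17, 4, 13] -> max=17
step 9: append 14 -> window=[4, 13, 14] -> max=14
step 10: append 15 -> window=[13, 14, 15] -> max=15
Window #8 max = 15

Answer: 15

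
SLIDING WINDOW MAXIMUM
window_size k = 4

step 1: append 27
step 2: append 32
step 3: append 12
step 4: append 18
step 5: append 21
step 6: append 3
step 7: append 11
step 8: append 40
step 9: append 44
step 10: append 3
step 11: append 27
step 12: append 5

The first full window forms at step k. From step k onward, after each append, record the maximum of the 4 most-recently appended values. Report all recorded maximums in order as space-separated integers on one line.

step 1: append 27 -> window=[27] (not full yet)
step 2: append 32 -> window=[27, 32] (not full yet)
step 3: append 12 -> window=[27, 32, 12] (not full yet)
step 4: append 18 -> window=[27, 32, 12, 18] -> max=32
step 5: append 21 -> window=[32, 12, 18, 21] -> max=32
step 6: append 3 -> window=[12, 18, 21, 3] -> max=21
step 7: append 11 -> window=[18, 21, 3, 11] -> max=21
step 8: append 40 -> window=[21, 3, 11, 40] -> max=40
step 9: append 44 -> window=[3, 11, 40, 44] -> max=44
step 10: append 3 -> window=[11, 40, 44, 3] -> max=44
step 11: append 27 -> window=[40, 44, 3, 27] -> max=44
step 12: append 5 -> window=[44, 3, 27, 5] -> max=44

Answer: 32 32 21 21 40 44 44 44 44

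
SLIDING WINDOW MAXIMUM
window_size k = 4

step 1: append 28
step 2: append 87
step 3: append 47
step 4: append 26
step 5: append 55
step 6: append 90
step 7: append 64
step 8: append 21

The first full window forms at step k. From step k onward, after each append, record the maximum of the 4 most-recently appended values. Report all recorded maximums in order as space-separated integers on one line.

step 1: append 28 -> window=[28] (not full yet)
step 2: append 87 -> window=[28, 87] (not full yet)
step 3: append 47 -> window=[28, 87, 47] (not full yet)
step 4: append 26 -> window=[28, 87, 47, 26] -> max=87
step 5: append 55 -> window=[87, 47, 26, 55] -> max=87
step 6: append 90 -> window=[47, 26, 55, 90] -> max=90
step 7: append 64 -> window=[26, 55, 90, 64] -> max=90
step 8: append 21 -> window=[55, 90, 64, 21] -> max=90

Answer: 87 87 90 90 90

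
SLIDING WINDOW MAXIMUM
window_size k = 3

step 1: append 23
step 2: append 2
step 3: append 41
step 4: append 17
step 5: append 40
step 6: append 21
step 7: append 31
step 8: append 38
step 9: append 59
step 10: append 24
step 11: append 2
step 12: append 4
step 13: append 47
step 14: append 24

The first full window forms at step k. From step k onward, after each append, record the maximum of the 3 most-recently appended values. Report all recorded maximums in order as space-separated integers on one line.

step 1: append 23 -> window=[23] (not full yet)
step 2: append 2 -> window=[23, 2] (not full yet)
step 3: append 41 -> window=[23, 2, 41] -> max=41
step 4: append 17 -> window=[2, 41, 17] -> max=41
step 5: append 40 -> window=[41, 17, 40] -> max=41
step 6: append 21 -> window=[17, 40, 21] -> max=40
step 7: append 31 -> window=[40, 21, 31] -> max=40
step 8: append 38 -> window=[21, 31, 38] -> max=38
step 9: append 59 -> window=[31, 38, 59] -> max=59
step 10: append 24 -> window=[38, 59, 24] -> max=59
step 11: append 2 -> window=[59, 24, 2] -> max=59
step 12: append 4 -> window=[24, 2, 4] -> max=24
step 13: append 47 -> window=[2, 4, 47] -> max=47
step 14: append 24 -> window=[4, 47, 24] -> max=47

Answer: 41 41 41 40 40 38 59 59 59 24 47 47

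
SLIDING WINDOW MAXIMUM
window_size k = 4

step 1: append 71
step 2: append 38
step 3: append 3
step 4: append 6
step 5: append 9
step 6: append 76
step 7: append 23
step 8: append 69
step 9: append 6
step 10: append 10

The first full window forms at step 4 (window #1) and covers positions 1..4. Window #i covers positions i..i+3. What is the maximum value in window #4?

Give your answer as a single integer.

step 1: append 71 -> window=[71] (not full yet)
step 2: append 38 -> window=[71, 38] (not full yet)
step 3: append 3 -> window=[71, 38, 3] (not full yet)
step 4: append 6 -> window=[71, 38, 3, 6] -> max=71
step 5: append 9 -> window=[38, 3, 6, 9] -> max=38
step 6: append 76 -> window=[3, 6, 9, 76] -> max=76
step 7: append 23 -> window=[6, 9, 76, 23] -> max=76
Window #4 max = 76

Answer: 76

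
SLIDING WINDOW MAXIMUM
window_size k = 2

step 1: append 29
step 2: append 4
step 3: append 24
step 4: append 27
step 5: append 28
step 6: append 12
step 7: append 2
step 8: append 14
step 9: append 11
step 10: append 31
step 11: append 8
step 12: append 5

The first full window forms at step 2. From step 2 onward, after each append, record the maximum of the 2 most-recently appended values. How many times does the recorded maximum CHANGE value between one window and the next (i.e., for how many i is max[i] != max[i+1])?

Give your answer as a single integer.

step 1: append 29 -> window=[29] (not full yet)
step 2: append 4 -> window=[29, 4] -> max=29
step 3: append 24 -> window=[4, 24] -> max=24
step 4: append 27 -> window=[24, 27] -> max=27
step 5: append 28 -> window=[27, 28] -> max=28
step 6: append 12 -> window=[28, 12] -> max=28
step 7: append 2 -> window=[12, 2] -> max=12
step 8: append 14 -> window=[2, 14] -> max=14
step 9: append 11 -> window=[14, 11] -> max=14
step 10: append 31 -> window=[11, 31] -> max=31
step 11: append 8 -> window=[31, 8] -> max=31
step 12: append 5 -> window=[8, 5] -> max=8
Recorded maximums: 29 24 27 28 28 12 14 14 31 31 8
Changes between consecutive maximums: 7

Answer: 7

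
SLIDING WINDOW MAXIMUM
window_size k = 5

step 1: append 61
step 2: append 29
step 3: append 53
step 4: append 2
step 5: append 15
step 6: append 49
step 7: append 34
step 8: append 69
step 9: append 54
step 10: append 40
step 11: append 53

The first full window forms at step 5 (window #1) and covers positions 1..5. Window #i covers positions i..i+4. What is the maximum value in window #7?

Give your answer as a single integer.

step 1: append 61 -> window=[61] (not full yet)
step 2: append 29 -> window=[61, 29] (not full yet)
step 3: append 53 -> window=[61, 29, 53] (not full yet)
step 4: append 2 -> window=[61, 29, 53, 2] (not full yet)
step 5: append 15 -> window=[61, 29, 53, 2, 15] -> max=61
step 6: append 49 -> window=[29, 53, 2, 15, 49] -> max=53
step 7: append 34 -> window=[53, 2, 15, 49, 34] -> max=53
step 8: append 69 -> window=[2, 15, 49, 34, 69] -> max=69
step 9: append 54 -> window=[15, 49, 34, 69, 54] -> max=69
step 10: append 40 -> window=[49, 34, 69, 54, 40] -> max=69
step 11: append 53 -> window=[34, 69, 54, 40, 53] -> max=69
Window #7 max = 69

Answer: 69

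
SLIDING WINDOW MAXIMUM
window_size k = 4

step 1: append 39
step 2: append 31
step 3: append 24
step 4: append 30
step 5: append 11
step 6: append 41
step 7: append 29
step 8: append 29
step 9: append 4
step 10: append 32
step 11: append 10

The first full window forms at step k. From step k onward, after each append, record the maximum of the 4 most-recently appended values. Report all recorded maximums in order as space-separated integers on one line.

Answer: 39 31 41 41 41 41 32 32

Derivation:
step 1: append 39 -> window=[39] (not full yet)
step 2: append 31 -> window=[39, 31] (not full yet)
step 3: append 24 -> window=[39, 31, 24] (not full yet)
step 4: append 30 -> window=[39, 31, 24, 30] -> max=39
step 5: append 11 -> window=[31, 24, 30, 11] -> max=31
step 6: append 41 -> window=[24, 30, 11, 41] -> max=41
step 7: append 29 -> window=[30, 11, 41, 29] -> max=41
step 8: append 29 -> window=[11, 41, 29, 29] -> max=41
step 9: append 4 -> window=[41, 29, 29, 4] -> max=41
step 10: append 32 -> window=[29, 29, 4, 32] -> max=32
step 11: append 10 -> window=[29, 4, 32, 10] -> max=32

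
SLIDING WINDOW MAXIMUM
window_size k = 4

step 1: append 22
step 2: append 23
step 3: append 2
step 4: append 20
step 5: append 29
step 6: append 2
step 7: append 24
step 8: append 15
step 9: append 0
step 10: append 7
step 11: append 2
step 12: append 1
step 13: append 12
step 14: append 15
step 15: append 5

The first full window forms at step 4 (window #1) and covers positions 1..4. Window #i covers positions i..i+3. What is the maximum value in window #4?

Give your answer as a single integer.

step 1: append 22 -> window=[22] (not full yet)
step 2: append 23 -> window=[22, 23] (not full yet)
step 3: append 2 -> window=[22, 23, 2] (not full yet)
step 4: append 20 -> window=[22, 23, 2, 20] -> max=23
step 5: append 29 -> window=[23, 2, 20, 29] -> max=29
step 6: append 2 -> window=[2, 20, 29, 2] -> max=29
step 7: append 24 -> window=[20, 29, 2, 24] -> max=29
Window #4 max = 29

Answer: 29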